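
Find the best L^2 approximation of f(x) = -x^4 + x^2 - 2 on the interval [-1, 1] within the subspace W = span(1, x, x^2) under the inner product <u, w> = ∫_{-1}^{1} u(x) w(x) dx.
g(x) = x^2/7 - 67/35

The best approximation g ∈ W is the orthogonal projection of f onto W. Writing g = a_0 + a_1 x + a_2 x^2, the coefficients solve the normal equations G · a = b where
  G_{ij} = <φ_i, φ_j> and b_i = <f, φ_i>, with φ_0 = 1, φ_1 = x, φ_2 = x^2.
G =
  [2, 0, 2/3]
  [0, 2/3, 0]
  [2/3, 0, 2/5],
b = (-56/15, 0, -128/105).
Solving gives a_0 = -67/35, a_1 = 0, a_2 = 1/7, so
  g(x) = x^2/7 - 67/35.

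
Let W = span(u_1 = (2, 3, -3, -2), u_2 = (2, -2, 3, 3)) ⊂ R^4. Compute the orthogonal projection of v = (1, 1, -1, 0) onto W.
proj_W(v) = (10/9, 355/387, -33/43, -140/387)

Set up U = [u_1 | ... | u_2] ∈ R^(4×2). The projector onto W = col(U) is P = U (U^T U)^(-1) U^T.
Compute U^T U =
  [26, -17]
  [-17, 26],
and U^T v = (8, -3).
Solve U^T U · c = U^T v for the coefficients: c = (157/387, 58/387). The projection is proj_W(v) = U c.
Check: (v - proj_W(v)) · u_1 = 0  (should be 0).
Check: (v - proj_W(v)) · u_2 = 0  (should be 0).
Result: proj_W(v) = (10/9, 355/387, -33/43, -140/387).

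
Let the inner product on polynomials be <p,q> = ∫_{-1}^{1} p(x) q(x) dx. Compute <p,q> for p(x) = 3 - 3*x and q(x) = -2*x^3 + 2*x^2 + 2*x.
<p,q> = 12/5

Expand the product: p(x)·q(x) = 6*x^4 - 12*x^3 + 6*x.
∫_{-1}^{1} of each monomial x^k gives [2/(k+1) if k even, 0 if k odd]. Integrating term-by-term (or equivalently evaluating the antiderivative F(x) = 6*x^5/5 - 3*x^4 + 3*x^2 at the endpoints):
  F(1) − F(−1) = 6/5 − (-6/5) = 12/5.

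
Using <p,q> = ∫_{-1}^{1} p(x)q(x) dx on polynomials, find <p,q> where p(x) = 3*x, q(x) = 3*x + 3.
<p,q> = 6

Expand the product: p(x)·q(x) = 9*x^2 + 9*x.
∫_{-1}^{1} of each monomial x^k gives [2/(k+1) if k even, 0 if k odd]. Integrating term-by-term (or equivalently evaluating the antiderivative F(x) = 3*x^3 + 9*x^2/2 at the endpoints):
  F(1) − F(−1) = 15/2 − (3/2) = 6.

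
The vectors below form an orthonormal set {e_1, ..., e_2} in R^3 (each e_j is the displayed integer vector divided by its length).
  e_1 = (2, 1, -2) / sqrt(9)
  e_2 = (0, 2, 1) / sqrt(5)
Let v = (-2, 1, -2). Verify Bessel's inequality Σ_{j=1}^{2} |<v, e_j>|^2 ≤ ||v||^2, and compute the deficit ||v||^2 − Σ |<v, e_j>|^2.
Σ |<v, e_j>|^2 = 1/9; ||v||^2 = 9; deficit = 80/9

Write each e_j = u_j / sqrt(<u_j, u_j>) where u_j is the displayed integer vector. Then <v, e_j> = <v, u_j> / sqrt(<u_j, u_j>), so |<v, e_j>|^2 = <v, u_j>^2 / <u_j, u_j>.
Coefficients: <v, e_1> = 1/sqrt(9), <v, e_2> = 0/sqrt(5).
Square and sum: Σ |<v, e_j>|^2 = 1/9.
Compute ||v||^2 = v·v = 9.
Deficit = 9 − 1/9 = 80/9 ≥ 0, confirming Bessel's inequality. (The deficit equals ||v − Σ <v,e_j> e_j||^2, the squared distance from v to span{e_j}.)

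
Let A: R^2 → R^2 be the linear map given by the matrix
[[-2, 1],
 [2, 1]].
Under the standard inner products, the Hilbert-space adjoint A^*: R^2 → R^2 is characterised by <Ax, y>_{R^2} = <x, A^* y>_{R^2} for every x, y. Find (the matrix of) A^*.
A^* = A^T =
[[-2, 2],
 [1, 1]]

For real matrices with standard dot products, the defining identity <Ax, y> = <x, A^* y> gives (Ax)^T y = x^T (A^*) y, i.e. x^T A^T y = x^T (A^*) y. Since this holds for all x, y, we must have A^* = A^T. Therefore
A^* =
[[-2, 2],
 [1, 1]].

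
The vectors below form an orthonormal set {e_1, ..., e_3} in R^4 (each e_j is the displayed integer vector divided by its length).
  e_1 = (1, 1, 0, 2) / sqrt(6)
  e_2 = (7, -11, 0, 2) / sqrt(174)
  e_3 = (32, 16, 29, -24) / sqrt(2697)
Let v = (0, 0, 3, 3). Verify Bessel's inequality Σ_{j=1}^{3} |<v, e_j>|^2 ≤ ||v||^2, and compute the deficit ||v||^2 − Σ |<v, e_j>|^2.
Σ |<v, e_j>|^2 = 195/31; ||v||^2 = 18; deficit = 363/31

Write each e_j = u_j / sqrt(<u_j, u_j>) where u_j is the displayed integer vector. Then <v, e_j> = <v, u_j> / sqrt(<u_j, u_j>), so |<v, e_j>|^2 = <v, u_j>^2 / <u_j, u_j>.
Coefficients: <v, e_1> = 6/sqrt(6), <v, e_2> = 6/sqrt(174), <v, e_3> = 15/sqrt(2697).
Square and sum: Σ |<v, e_j>|^2 = 195/31.
Compute ||v||^2 = v·v = 18.
Deficit = 18 − 195/31 = 363/31 ≥ 0, confirming Bessel's inequality. (The deficit equals ||v − Σ <v,e_j> e_j||^2, the squared distance from v to span{e_j}.)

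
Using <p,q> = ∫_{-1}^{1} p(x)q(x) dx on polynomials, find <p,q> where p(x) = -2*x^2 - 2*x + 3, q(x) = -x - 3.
<p,q> = -38/3

Expand the product: p(x)·q(x) = 2*x^3 + 8*x^2 + 3*x - 9.
∫_{-1}^{1} of each monomial x^k gives [2/(k+1) if k even, 0 if k odd]. Integrating term-by-term (or equivalently evaluating the antiderivative F(x) = x^4/2 + 8*x^3/3 + 3*x^2/2 - 9*x at the endpoints):
  F(1) − F(−1) = -13/3 − (25/3) = -38/3.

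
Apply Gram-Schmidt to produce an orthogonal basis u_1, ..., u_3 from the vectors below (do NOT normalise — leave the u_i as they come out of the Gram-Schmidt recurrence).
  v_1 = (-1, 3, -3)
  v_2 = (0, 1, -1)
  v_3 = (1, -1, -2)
Orthogonal basis:
  u_1 = (-1, 3, -3)
  u_2 = (6/19, 1/19, -1/19)
  u_3 = (0, -3/2, -3/2)

Apply the Gram-Schmidt recurrence
  u_1 = v_1
  u_i = v_i − Σ_{j<i} ((v_i · u_j) / (u_j · u_j)) · u_j.

Step by step this gives:
  u_1 = (-1, 3, -3)
  u_2 = (6/19, 1/19, -1/19)
  u_3 = (0, -3/2, -3/2)

Orthogonality check:
  u_2 · u_1 = 0 (should be 0)
  u_3 · u_1 = 0 (should be 0)
  u_3 · u_2 = 0 (should be 0)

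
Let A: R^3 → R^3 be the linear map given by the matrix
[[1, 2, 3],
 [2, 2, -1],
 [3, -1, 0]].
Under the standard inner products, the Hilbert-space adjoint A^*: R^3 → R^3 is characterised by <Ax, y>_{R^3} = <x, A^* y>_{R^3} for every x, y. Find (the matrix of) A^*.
A^* = A^T =
[[1, 2, 3],
 [2, 2, -1],
 [3, -1, 0]]

For real matrices with standard dot products, the defining identity <Ax, y> = <x, A^* y> gives (Ax)^T y = x^T (A^*) y, i.e. x^T A^T y = x^T (A^*) y. Since this holds for all x, y, we must have A^* = A^T. Therefore
A^* =
[[1, 2, 3],
 [2, 2, -1],
 [3, -1, 0]].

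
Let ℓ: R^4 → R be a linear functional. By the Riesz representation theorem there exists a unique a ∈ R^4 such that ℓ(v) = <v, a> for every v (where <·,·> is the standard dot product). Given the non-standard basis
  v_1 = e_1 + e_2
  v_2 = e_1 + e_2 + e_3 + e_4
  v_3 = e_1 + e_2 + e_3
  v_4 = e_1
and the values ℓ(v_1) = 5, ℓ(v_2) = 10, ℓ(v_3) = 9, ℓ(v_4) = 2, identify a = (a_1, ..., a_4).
a = (2, 3, 4, 1)

Write a = (a_1, ..., a_4) in the standard basis. For each basis vector v_i, ℓ(v_i) = <v_i, a> is a linear equation in the a_j's. Collect the n equations into a matrix system V a = ℓ, where row i of V is v_i (expressed in the standard basis). Since V is invertible (lower-triangular with 1s on the diagonal, up to permutation), solve by back-substitution:
  V =
[[1, 1, 0, 0],
 [1, 1, 1, 1],
 [1, 1, 1, 0],
 [1, 0, 0, 0]]
  V a = (5, 10, 9, 2)
Solving gives a = (2, 3, 4, 1).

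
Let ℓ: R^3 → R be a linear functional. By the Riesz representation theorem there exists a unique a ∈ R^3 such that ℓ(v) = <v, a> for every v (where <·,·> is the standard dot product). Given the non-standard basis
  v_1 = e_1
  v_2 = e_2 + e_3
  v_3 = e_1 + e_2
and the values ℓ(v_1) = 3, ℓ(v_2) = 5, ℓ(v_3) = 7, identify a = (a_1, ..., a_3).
a = (3, 4, 1)

Write a = (a_1, ..., a_3) in the standard basis. For each basis vector v_i, ℓ(v_i) = <v_i, a> is a linear equation in the a_j's. Collect the n equations into a matrix system V a = ℓ, where row i of V is v_i (expressed in the standard basis). Since V is invertible (lower-triangular with 1s on the diagonal, up to permutation), solve by back-substitution:
  V =
[[1, 0, 0],
 [0, 1, 1],
 [1, 1, 0]]
  V a = (3, 5, 7)
Solving gives a = (3, 4, 1).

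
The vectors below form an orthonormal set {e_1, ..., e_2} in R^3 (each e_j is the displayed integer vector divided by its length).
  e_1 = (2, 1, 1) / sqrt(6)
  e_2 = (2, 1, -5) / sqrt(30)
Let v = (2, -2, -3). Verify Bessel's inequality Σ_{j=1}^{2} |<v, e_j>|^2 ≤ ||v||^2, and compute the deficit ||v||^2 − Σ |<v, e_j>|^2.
Σ |<v, e_j>|^2 = 49/5; ||v||^2 = 17; deficit = 36/5

Write each e_j = u_j / sqrt(<u_j, u_j>) where u_j is the displayed integer vector. Then <v, e_j> = <v, u_j> / sqrt(<u_j, u_j>), so |<v, e_j>|^2 = <v, u_j>^2 / <u_j, u_j>.
Coefficients: <v, e_1> = -1/sqrt(6), <v, e_2> = 17/sqrt(30).
Square and sum: Σ |<v, e_j>|^2 = 49/5.
Compute ||v||^2 = v·v = 17.
Deficit = 17 − 49/5 = 36/5 ≥ 0, confirming Bessel's inequality. (The deficit equals ||v − Σ <v,e_j> e_j||^2, the squared distance from v to span{e_j}.)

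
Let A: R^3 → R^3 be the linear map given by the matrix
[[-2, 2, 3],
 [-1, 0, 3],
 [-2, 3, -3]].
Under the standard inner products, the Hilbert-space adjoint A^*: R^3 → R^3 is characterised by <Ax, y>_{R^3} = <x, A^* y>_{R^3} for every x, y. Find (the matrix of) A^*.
A^* = A^T =
[[-2, -1, -2],
 [2, 0, 3],
 [3, 3, -3]]

For real matrices with standard dot products, the defining identity <Ax, y> = <x, A^* y> gives (Ax)^T y = x^T (A^*) y, i.e. x^T A^T y = x^T (A^*) y. Since this holds for all x, y, we must have A^* = A^T. Therefore
A^* =
[[-2, -1, -2],
 [2, 0, 3],
 [3, 3, -3]].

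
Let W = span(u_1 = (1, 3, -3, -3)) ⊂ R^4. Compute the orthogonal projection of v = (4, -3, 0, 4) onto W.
proj_W(v) = (-17/28, -51/28, 51/28, 51/28)

Set up U = [u_1 | ... | u_1] ∈ R^(4×1). The projector onto W = col(U) is P = U (U^T U)^(-1) U^T.
Compute U^T U =
  [28],
and U^T v = (-17).
Solve U^T U · c = U^T v for the coefficients: c = (-17/28). The projection is proj_W(v) = U c.
Check: (v - proj_W(v)) · u_1 = 0  (should be 0).
Result: proj_W(v) = (-17/28, -51/28, 51/28, 51/28).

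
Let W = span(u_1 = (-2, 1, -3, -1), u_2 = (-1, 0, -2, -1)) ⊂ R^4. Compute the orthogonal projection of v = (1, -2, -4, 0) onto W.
proj_W(v) = (-1/3, -5/3, -7/3, -2)

Set up U = [u_1 | ... | u_2] ∈ R^(4×2). The projector onto W = col(U) is P = U (U^T U)^(-1) U^T.
Compute U^T U =
  [15, 9]
  [9, 6],
and U^T v = (8, 7).
Solve U^T U · c = U^T v for the coefficients: c = (-5/3, 11/3). The projection is proj_W(v) = U c.
Check: (v - proj_W(v)) · u_1 = 0  (should be 0).
Check: (v - proj_W(v)) · u_2 = 0  (should be 0).
Result: proj_W(v) = (-1/3, -5/3, -7/3, -2).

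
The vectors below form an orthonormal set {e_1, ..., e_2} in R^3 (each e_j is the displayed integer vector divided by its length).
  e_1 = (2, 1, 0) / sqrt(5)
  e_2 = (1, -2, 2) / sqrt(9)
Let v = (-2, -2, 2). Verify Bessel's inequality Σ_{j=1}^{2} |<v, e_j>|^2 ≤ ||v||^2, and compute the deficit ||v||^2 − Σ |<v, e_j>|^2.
Σ |<v, e_j>|^2 = 56/5; ||v||^2 = 12; deficit = 4/5

Write each e_j = u_j / sqrt(<u_j, u_j>) where u_j is the displayed integer vector. Then <v, e_j> = <v, u_j> / sqrt(<u_j, u_j>), so |<v, e_j>|^2 = <v, u_j>^2 / <u_j, u_j>.
Coefficients: <v, e_1> = -6/sqrt(5), <v, e_2> = 6/sqrt(9).
Square and sum: Σ |<v, e_j>|^2 = 56/5.
Compute ||v||^2 = v·v = 12.
Deficit = 12 − 56/5 = 4/5 ≥ 0, confirming Bessel's inequality. (The deficit equals ||v − Σ <v,e_j> e_j||^2, the squared distance from v to span{e_j}.)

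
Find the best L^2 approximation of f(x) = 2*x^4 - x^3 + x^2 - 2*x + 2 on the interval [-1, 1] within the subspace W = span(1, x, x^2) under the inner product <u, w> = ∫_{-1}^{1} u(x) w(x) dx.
g(x) = 19*x^2/7 - 13*x/5 + 64/35

The best approximation g ∈ W is the orthogonal projection of f onto W. Writing g = a_0 + a_1 x + a_2 x^2, the coefficients solve the normal equations G · a = b where
  G_{ij} = <φ_i, φ_j> and b_i = <f, φ_i>, with φ_0 = 1, φ_1 = x, φ_2 = x^2.
G =
  [2, 0, 2/3]
  [0, 2/3, 0]
  [2/3, 0, 2/5],
b = (82/15, -26/15, 242/105).
Solving gives a_0 = 64/35, a_1 = -13/5, a_2 = 19/7, so
  g(x) = 19*x^2/7 - 13*x/5 + 64/35.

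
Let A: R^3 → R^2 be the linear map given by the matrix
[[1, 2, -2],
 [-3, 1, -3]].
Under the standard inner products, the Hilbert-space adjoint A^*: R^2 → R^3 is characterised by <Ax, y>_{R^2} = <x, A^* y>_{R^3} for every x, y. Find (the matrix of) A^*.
A^* = A^T =
[[1, -3],
 [2, 1],
 [-2, -3]]

For real matrices with standard dot products, the defining identity <Ax, y> = <x, A^* y> gives (Ax)^T y = x^T (A^*) y, i.e. x^T A^T y = x^T (A^*) y. Since this holds for all x, y, we must have A^* = A^T. Therefore
A^* =
[[1, -3],
 [2, 1],
 [-2, -3]].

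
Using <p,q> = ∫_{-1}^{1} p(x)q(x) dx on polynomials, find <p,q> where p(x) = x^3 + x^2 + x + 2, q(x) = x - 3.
<p,q> = -194/15

Expand the product: p(x)·q(x) = x^4 - 2*x^3 - 2*x^2 - x - 6.
∫_{-1}^{1} of each monomial x^k gives [2/(k+1) if k even, 0 if k odd]. Integrating term-by-term (or equivalently evaluating the antiderivative F(x) = x^5/5 - x^4/2 - 2*x^3/3 - x^2/2 - 6*x at the endpoints):
  F(1) − F(−1) = -112/15 − (82/15) = -194/15.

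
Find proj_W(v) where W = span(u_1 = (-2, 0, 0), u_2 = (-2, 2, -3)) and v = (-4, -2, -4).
proj_W(v) = (-4, 16/13, -24/13)

Set up U = [u_1 | ... | u_2] ∈ R^(3×2). The projector onto W = col(U) is P = U (U^T U)^(-1) U^T.
Compute U^T U =
  [4, 4]
  [4, 17],
and U^T v = (8, 16).
Solve U^T U · c = U^T v for the coefficients: c = (18/13, 8/13). The projection is proj_W(v) = U c.
Check: (v - proj_W(v)) · u_1 = 0  (should be 0).
Check: (v - proj_W(v)) · u_2 = 0  (should be 0).
Result: proj_W(v) = (-4, 16/13, -24/13).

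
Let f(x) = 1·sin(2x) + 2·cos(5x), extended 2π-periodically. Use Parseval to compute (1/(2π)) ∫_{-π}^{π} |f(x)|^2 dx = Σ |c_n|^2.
Σ |c_n|^2 = 5/2

Expand |f|^2 and use orthogonality of {sin(nx), cos(mx)} on [-π, π]:
  ∫_{-π}^{π} sin(nx)^2 dx = π, ∫ cos(mx)^2 dx = π, and cross terms integrate to 0.
So ∫_{-π}^{π} f(x)^2 dx = 1^2 · π + 2^2 · π = (1 + 4)π.
Divide by 2π: (1 + 4)/2 = 5/2.
By Parseval, this equals Σ |c_n|^2.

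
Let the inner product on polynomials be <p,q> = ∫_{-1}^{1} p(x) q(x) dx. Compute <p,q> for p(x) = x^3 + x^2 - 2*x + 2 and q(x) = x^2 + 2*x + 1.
<p,q> = 68/15

Expand the product: p(x)·q(x) = x^5 + 3*x^4 + x^3 - x^2 + 2*x + 2.
∫_{-1}^{1} of each monomial x^k gives [2/(k+1) if k even, 0 if k odd]. Integrating term-by-term (or equivalently evaluating the antiderivative F(x) = x^6/6 + 3*x^5/5 + x^4/4 - x^3/3 + x^2 + 2*x at the endpoints):
  F(1) − F(−1) = 221/60 − (-17/20) = 68/15.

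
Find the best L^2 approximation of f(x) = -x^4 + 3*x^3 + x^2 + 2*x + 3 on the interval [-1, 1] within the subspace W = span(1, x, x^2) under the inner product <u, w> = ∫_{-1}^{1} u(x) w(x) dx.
g(x) = x^2/7 + 19*x/5 + 108/35

The best approximation g ∈ W is the orthogonal projection of f onto W. Writing g = a_0 + a_1 x + a_2 x^2, the coefficients solve the normal equations G · a = b where
  G_{ij} = <φ_i, φ_j> and b_i = <f, φ_i>, with φ_0 = 1, φ_1 = x, φ_2 = x^2.
G =
  [2, 0, 2/3]
  [0, 2/3, 0]
  [2/3, 0, 2/5],
b = (94/15, 38/15, 74/35).
Solving gives a_0 = 108/35, a_1 = 19/5, a_2 = 1/7, so
  g(x) = x^2/7 + 19*x/5 + 108/35.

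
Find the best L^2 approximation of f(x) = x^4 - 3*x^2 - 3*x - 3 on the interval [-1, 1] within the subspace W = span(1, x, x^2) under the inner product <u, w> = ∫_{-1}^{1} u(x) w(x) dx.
g(x) = -15*x^2/7 - 3*x - 108/35

The best approximation g ∈ W is the orthogonal projection of f onto W. Writing g = a_0 + a_1 x + a_2 x^2, the coefficients solve the normal equations G · a = b where
  G_{ij} = <φ_i, φ_j> and b_i = <f, φ_i>, with φ_0 = 1, φ_1 = x, φ_2 = x^2.
G =
  [2, 0, 2/3]
  [0, 2/3, 0]
  [2/3, 0, 2/5],
b = (-38/5, -2, -102/35).
Solving gives a_0 = -108/35, a_1 = -3, a_2 = -15/7, so
  g(x) = -15*x^2/7 - 3*x - 108/35.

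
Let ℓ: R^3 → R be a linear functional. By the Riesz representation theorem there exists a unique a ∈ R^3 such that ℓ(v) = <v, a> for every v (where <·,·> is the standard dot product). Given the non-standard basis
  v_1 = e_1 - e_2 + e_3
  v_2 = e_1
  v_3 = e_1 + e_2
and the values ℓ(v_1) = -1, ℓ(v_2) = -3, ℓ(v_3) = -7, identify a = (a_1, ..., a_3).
a = (-3, -4, -2)

Write a = (a_1, ..., a_3) in the standard basis. For each basis vector v_i, ℓ(v_i) = <v_i, a> is a linear equation in the a_j's. Collect the n equations into a matrix system V a = ℓ, where row i of V is v_i (expressed in the standard basis). Since V is invertible (lower-triangular with 1s on the diagonal, up to permutation), solve by back-substitution:
  V =
[[1, -1, 1],
 [1, 0, 0],
 [1, 1, 0]]
  V a = (-1, -3, -7)
Solving gives a = (-3, -4, -2).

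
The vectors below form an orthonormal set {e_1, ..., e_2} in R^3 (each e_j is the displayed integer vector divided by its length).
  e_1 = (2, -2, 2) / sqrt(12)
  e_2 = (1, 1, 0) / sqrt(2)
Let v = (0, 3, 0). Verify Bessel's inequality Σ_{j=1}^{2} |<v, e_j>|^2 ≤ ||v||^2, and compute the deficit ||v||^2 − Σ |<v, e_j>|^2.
Σ |<v, e_j>|^2 = 15/2; ||v||^2 = 9; deficit = 3/2

Write each e_j = u_j / sqrt(<u_j, u_j>) where u_j is the displayed integer vector. Then <v, e_j> = <v, u_j> / sqrt(<u_j, u_j>), so |<v, e_j>|^2 = <v, u_j>^2 / <u_j, u_j>.
Coefficients: <v, e_1> = -6/sqrt(12), <v, e_2> = 3/sqrt(2).
Square and sum: Σ |<v, e_j>|^2 = 15/2.
Compute ||v||^2 = v·v = 9.
Deficit = 9 − 15/2 = 3/2 ≥ 0, confirming Bessel's inequality. (The deficit equals ||v − Σ <v,e_j> e_j||^2, the squared distance from v to span{e_j}.)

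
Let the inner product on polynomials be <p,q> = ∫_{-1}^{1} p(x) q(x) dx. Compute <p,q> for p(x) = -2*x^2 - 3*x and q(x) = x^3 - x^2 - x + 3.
<p,q> = -12/5

Expand the product: p(x)·q(x) = -2*x^5 - x^4 + 5*x^3 - 3*x^2 - 9*x.
∫_{-1}^{1} of each monomial x^k gives [2/(k+1) if k even, 0 if k odd]. Integrating term-by-term (or equivalently evaluating the antiderivative F(x) = -x^6/3 - x^5/5 + 5*x^4/4 - x^3 - 9*x^2/2 at the endpoints):
  F(1) − F(−1) = -287/60 − (-143/60) = -12/5.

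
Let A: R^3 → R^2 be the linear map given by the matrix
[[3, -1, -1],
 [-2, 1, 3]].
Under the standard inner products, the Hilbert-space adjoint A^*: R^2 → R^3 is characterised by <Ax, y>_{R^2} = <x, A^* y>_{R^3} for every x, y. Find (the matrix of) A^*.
A^* = A^T =
[[3, -2],
 [-1, 1],
 [-1, 3]]

For real matrices with standard dot products, the defining identity <Ax, y> = <x, A^* y> gives (Ax)^T y = x^T (A^*) y, i.e. x^T A^T y = x^T (A^*) y. Since this holds for all x, y, we must have A^* = A^T. Therefore
A^* =
[[3, -2],
 [-1, 1],
 [-1, 3]].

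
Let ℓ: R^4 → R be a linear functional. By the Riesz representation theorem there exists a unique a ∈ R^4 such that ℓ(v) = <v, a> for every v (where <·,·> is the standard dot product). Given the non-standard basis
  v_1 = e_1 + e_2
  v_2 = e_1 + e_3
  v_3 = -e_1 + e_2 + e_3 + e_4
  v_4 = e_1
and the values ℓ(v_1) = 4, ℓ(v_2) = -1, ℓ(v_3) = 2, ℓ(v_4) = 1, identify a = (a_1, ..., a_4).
a = (1, 3, -2, 2)

Write a = (a_1, ..., a_4) in the standard basis. For each basis vector v_i, ℓ(v_i) = <v_i, a> is a linear equation in the a_j's. Collect the n equations into a matrix system V a = ℓ, where row i of V is v_i (expressed in the standard basis). Since V is invertible (lower-triangular with 1s on the diagonal, up to permutation), solve by back-substitution:
  V =
[[1, 1, 0, 0],
 [1, 0, 1, 0],
 [-1, 1, 1, 1],
 [1, 0, 0, 0]]
  V a = (4, -1, 2, 1)
Solving gives a = (1, 3, -2, 2).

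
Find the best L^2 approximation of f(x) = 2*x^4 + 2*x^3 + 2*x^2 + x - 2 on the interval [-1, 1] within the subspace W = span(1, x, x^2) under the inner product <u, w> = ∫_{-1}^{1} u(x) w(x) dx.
g(x) = 26*x^2/7 + 11*x/5 - 76/35

The best approximation g ∈ W is the orthogonal projection of f onto W. Writing g = a_0 + a_1 x + a_2 x^2, the coefficients solve the normal equations G · a = b where
  G_{ij} = <φ_i, φ_j> and b_i = <f, φ_i>, with φ_0 = 1, φ_1 = x, φ_2 = x^2.
G =
  [2, 0, 2/3]
  [0, 2/3, 0]
  [2/3, 0, 2/5],
b = (-28/15, 22/15, 4/105).
Solving gives a_0 = -76/35, a_1 = 11/5, a_2 = 26/7, so
  g(x) = 26*x^2/7 + 11*x/5 - 76/35.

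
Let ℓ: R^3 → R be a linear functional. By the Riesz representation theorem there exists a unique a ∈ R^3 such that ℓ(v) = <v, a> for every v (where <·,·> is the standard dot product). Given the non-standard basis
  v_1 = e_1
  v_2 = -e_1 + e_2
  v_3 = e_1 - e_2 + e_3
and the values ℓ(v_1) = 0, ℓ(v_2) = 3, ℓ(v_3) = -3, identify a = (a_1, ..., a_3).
a = (0, 3, 0)

Write a = (a_1, ..., a_3) in the standard basis. For each basis vector v_i, ℓ(v_i) = <v_i, a> is a linear equation in the a_j's. Collect the n equations into a matrix system V a = ℓ, where row i of V is v_i (expressed in the standard basis). Since V is invertible (lower-triangular with 1s on the diagonal, up to permutation), solve by back-substitution:
  V =
[[1, 0, 0],
 [-1, 1, 0],
 [1, -1, 1]]
  V a = (0, 3, -3)
Solving gives a = (0, 3, 0).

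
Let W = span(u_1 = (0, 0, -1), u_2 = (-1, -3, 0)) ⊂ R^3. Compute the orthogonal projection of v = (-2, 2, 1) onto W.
proj_W(v) = (2/5, 6/5, 1)

Set up U = [u_1 | ... | u_2] ∈ R^(3×2). The projector onto W = col(U) is P = U (U^T U)^(-1) U^T.
Compute U^T U =
  [1, 0]
  [0, 10],
and U^T v = (-1, -4).
Solve U^T U · c = U^T v for the coefficients: c = (-1, -2/5). The projection is proj_W(v) = U c.
Check: (v - proj_W(v)) · u_1 = 0  (should be 0).
Check: (v - proj_W(v)) · u_2 = 0  (should be 0).
Result: proj_W(v) = (2/5, 6/5, 1).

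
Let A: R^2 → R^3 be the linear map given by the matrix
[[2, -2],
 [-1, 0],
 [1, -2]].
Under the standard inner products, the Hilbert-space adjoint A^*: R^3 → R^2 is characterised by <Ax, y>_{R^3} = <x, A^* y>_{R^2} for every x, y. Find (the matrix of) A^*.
A^* = A^T =
[[2, -1, 1],
 [-2, 0, -2]]

For real matrices with standard dot products, the defining identity <Ax, y> = <x, A^* y> gives (Ax)^T y = x^T (A^*) y, i.e. x^T A^T y = x^T (A^*) y. Since this holds for all x, y, we must have A^* = A^T. Therefore
A^* =
[[2, -1, 1],
 [-2, 0, -2]].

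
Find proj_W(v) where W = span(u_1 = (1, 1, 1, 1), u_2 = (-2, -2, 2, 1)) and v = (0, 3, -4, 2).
proj_W(v) = (95/51, 95/51, -31/17, -46/51)

Set up U = [u_1 | ... | u_2] ∈ R^(4×2). The projector onto W = col(U) is P = U (U^T U)^(-1) U^T.
Compute U^T U =
  [4, -1]
  [-1, 13],
and U^T v = (1, -12).
Solve U^T U · c = U^T v for the coefficients: c = (1/51, -47/51). The projection is proj_W(v) = U c.
Check: (v - proj_W(v)) · u_1 = 0  (should be 0).
Check: (v - proj_W(v)) · u_2 = 0  (should be 0).
Result: proj_W(v) = (95/51, 95/51, -31/17, -46/51).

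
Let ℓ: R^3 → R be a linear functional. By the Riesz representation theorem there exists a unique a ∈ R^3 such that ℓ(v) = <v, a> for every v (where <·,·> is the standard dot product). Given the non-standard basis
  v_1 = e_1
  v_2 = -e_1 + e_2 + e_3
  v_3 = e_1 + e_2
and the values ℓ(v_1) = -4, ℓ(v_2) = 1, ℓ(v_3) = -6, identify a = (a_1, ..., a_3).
a = (-4, -2, -1)

Write a = (a_1, ..., a_3) in the standard basis. For each basis vector v_i, ℓ(v_i) = <v_i, a> is a linear equation in the a_j's. Collect the n equations into a matrix system V a = ℓ, where row i of V is v_i (expressed in the standard basis). Since V is invertible (lower-triangular with 1s on the diagonal, up to permutation), solve by back-substitution:
  V =
[[1, 0, 0],
 [-1, 1, 1],
 [1, 1, 0]]
  V a = (-4, 1, -6)
Solving gives a = (-4, -2, -1).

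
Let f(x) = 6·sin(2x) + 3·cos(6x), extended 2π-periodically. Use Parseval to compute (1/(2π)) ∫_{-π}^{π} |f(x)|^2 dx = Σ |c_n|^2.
Σ |c_n|^2 = 45/2

Expand |f|^2 and use orthogonality of {sin(nx), cos(mx)} on [-π, π]:
  ∫_{-π}^{π} sin(nx)^2 dx = π, ∫ cos(mx)^2 dx = π, and cross terms integrate to 0.
So ∫_{-π}^{π} f(x)^2 dx = 6^2 · π + 3^2 · π = (36 + 9)π.
Divide by 2π: (36 + 9)/2 = 45/2.
By Parseval, this equals Σ |c_n|^2.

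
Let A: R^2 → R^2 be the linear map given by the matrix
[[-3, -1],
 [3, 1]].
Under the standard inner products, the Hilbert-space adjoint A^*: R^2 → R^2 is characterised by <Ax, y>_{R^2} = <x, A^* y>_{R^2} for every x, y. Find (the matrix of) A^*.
A^* = A^T =
[[-3, 3],
 [-1, 1]]

For real matrices with standard dot products, the defining identity <Ax, y> = <x, A^* y> gives (Ax)^T y = x^T (A^*) y, i.e. x^T A^T y = x^T (A^*) y. Since this holds for all x, y, we must have A^* = A^T. Therefore
A^* =
[[-3, 3],
 [-1, 1]].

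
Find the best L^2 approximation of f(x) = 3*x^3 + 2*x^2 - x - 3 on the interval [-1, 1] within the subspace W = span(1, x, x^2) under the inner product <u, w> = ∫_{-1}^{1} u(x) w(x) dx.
g(x) = 2*x^2 + 4*x/5 - 3

The best approximation g ∈ W is the orthogonal projection of f onto W. Writing g = a_0 + a_1 x + a_2 x^2, the coefficients solve the normal equations G · a = b where
  G_{ij} = <φ_i, φ_j> and b_i = <f, φ_i>, with φ_0 = 1, φ_1 = x, φ_2 = x^2.
G =
  [2, 0, 2/3]
  [0, 2/3, 0]
  [2/3, 0, 2/5],
b = (-14/3, 8/15, -6/5).
Solving gives a_0 = -3, a_1 = 4/5, a_2 = 2, so
  g(x) = 2*x^2 + 4*x/5 - 3.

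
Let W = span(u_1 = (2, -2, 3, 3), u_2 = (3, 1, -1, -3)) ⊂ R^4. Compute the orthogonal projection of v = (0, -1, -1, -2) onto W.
proj_W(v) = (29/114, 71/114, -47/57, -24/19)

Set up U = [u_1 | ... | u_2] ∈ R^(4×2). The projector onto W = col(U) is P = U (U^T U)^(-1) U^T.
Compute U^T U =
  [26, -8]
  [-8, 20],
and U^T v = (-7, 6).
Solve U^T U · c = U^T v for the coefficients: c = (-23/114, 25/114). The projection is proj_W(v) = U c.
Check: (v - proj_W(v)) · u_1 = 0  (should be 0).
Check: (v - proj_W(v)) · u_2 = 0  (should be 0).
Result: proj_W(v) = (29/114, 71/114, -47/57, -24/19).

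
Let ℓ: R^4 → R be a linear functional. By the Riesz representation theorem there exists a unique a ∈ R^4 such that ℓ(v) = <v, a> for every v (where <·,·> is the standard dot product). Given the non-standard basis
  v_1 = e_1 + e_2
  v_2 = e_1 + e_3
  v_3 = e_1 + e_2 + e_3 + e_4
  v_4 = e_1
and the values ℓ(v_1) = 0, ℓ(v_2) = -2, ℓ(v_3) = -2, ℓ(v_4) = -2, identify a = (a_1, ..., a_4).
a = (-2, 2, 0, -2)

Write a = (a_1, ..., a_4) in the standard basis. For each basis vector v_i, ℓ(v_i) = <v_i, a> is a linear equation in the a_j's. Collect the n equations into a matrix system V a = ℓ, where row i of V is v_i (expressed in the standard basis). Since V is invertible (lower-triangular with 1s on the diagonal, up to permutation), solve by back-substitution:
  V =
[[1, 1, 0, 0],
 [1, 0, 1, 0],
 [1, 1, 1, 1],
 [1, 0, 0, 0]]
  V a = (0, -2, -2, -2)
Solving gives a = (-2, 2, 0, -2).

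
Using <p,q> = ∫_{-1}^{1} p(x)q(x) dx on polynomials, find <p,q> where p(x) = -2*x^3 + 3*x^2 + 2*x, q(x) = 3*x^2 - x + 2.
<p,q> = 106/15

Expand the product: p(x)·q(x) = -6*x^5 + 11*x^4 - x^3 + 4*x^2 + 4*x.
∫_{-1}^{1} of each monomial x^k gives [2/(k+1) if k even, 0 if k odd]. Integrating term-by-term (or equivalently evaluating the antiderivative F(x) = -x^6 + 11*x^5/5 - x^4/4 + 4*x^3/3 + 2*x^2 at the endpoints):
  F(1) − F(−1) = 257/60 − (-167/60) = 106/15.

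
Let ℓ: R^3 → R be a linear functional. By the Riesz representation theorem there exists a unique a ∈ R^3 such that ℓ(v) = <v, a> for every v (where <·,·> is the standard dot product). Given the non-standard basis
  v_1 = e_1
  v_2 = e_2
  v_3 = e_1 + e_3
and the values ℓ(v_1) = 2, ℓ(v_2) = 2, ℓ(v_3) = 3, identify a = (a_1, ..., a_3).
a = (2, 2, 1)

Write a = (a_1, ..., a_3) in the standard basis. For each basis vector v_i, ℓ(v_i) = <v_i, a> is a linear equation in the a_j's. Collect the n equations into a matrix system V a = ℓ, where row i of V is v_i (expressed in the standard basis). Since V is invertible (lower-triangular with 1s on the diagonal, up to permutation), solve by back-substitution:
  V =
[[1, 0, 0],
 [0, 1, 0],
 [1, 0, 1]]
  V a = (2, 2, 3)
Solving gives a = (2, 2, 1).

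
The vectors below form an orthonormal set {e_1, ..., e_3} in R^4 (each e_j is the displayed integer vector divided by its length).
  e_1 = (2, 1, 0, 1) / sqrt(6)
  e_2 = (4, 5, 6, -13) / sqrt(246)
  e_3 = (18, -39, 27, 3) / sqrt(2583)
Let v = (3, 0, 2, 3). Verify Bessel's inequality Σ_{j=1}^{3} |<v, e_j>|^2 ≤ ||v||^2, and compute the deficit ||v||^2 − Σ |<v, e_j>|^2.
Σ |<v, e_j>|^2 = 138/7; ||v||^2 = 22; deficit = 16/7

Write each e_j = u_j / sqrt(<u_j, u_j>) where u_j is the displayed integer vector. Then <v, e_j> = <v, u_j> / sqrt(<u_j, u_j>), so |<v, e_j>|^2 = <v, u_j>^2 / <u_j, u_j>.
Coefficients: <v, e_1> = 9/sqrt(6), <v, e_2> = -15/sqrt(246), <v, e_3> = 117/sqrt(2583).
Square and sum: Σ |<v, e_j>|^2 = 138/7.
Compute ||v||^2 = v·v = 22.
Deficit = 22 − 138/7 = 16/7 ≥ 0, confirming Bessel's inequality. (The deficit equals ||v − Σ <v,e_j> e_j||^2, the squared distance from v to span{e_j}.)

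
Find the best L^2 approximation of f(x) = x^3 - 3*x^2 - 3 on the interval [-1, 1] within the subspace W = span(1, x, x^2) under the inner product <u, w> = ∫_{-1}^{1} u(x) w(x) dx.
g(x) = -3*x^2 + 3*x/5 - 3

The best approximation g ∈ W is the orthogonal projection of f onto W. Writing g = a_0 + a_1 x + a_2 x^2, the coefficients solve the normal equations G · a = b where
  G_{ij} = <φ_i, φ_j> and b_i = <f, φ_i>, with φ_0 = 1, φ_1 = x, φ_2 = x^2.
G =
  [2, 0, 2/3]
  [0, 2/3, 0]
  [2/3, 0, 2/5],
b = (-8, 2/5, -16/5).
Solving gives a_0 = -3, a_1 = 3/5, a_2 = -3, so
  g(x) = -3*x^2 + 3*x/5 - 3.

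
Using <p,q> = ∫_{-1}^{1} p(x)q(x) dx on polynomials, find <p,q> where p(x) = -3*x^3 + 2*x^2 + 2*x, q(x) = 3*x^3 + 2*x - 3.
<p,q> = -82/21

Expand the product: p(x)·q(x) = -9*x^6 + 6*x^5 + 13*x^3 - 2*x^2 - 6*x.
∫_{-1}^{1} of each monomial x^k gives [2/(k+1) if k even, 0 if k odd]. Integrating term-by-term (or equivalently evaluating the antiderivative F(x) = -9*x^7/7 + x^6 + 13*x^4/4 - 2*x^3/3 - 3*x^2 at the endpoints):
  F(1) − F(−1) = -59/84 − (269/84) = -82/21.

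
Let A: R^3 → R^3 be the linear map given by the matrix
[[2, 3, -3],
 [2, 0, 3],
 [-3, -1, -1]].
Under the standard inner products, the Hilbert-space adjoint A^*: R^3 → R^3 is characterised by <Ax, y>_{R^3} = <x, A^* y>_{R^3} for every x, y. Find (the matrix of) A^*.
A^* = A^T =
[[2, 2, -3],
 [3, 0, -1],
 [-3, 3, -1]]

For real matrices with standard dot products, the defining identity <Ax, y> = <x, A^* y> gives (Ax)^T y = x^T (A^*) y, i.e. x^T A^T y = x^T (A^*) y. Since this holds for all x, y, we must have A^* = A^T. Therefore
A^* =
[[2, 2, -3],
 [3, 0, -1],
 [-3, 3, -1]].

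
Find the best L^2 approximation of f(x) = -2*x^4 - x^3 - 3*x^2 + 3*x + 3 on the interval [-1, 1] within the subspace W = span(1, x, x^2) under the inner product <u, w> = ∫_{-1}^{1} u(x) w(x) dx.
g(x) = -33*x^2/7 + 12*x/5 + 111/35

The best approximation g ∈ W is the orthogonal projection of f onto W. Writing g = a_0 + a_1 x + a_2 x^2, the coefficients solve the normal equations G · a = b where
  G_{ij} = <φ_i, φ_j> and b_i = <f, φ_i>, with φ_0 = 1, φ_1 = x, φ_2 = x^2.
G =
  [2, 0, 2/3]
  [0, 2/3, 0]
  [2/3, 0, 2/5],
b = (16/5, 8/5, 8/35).
Solving gives a_0 = 111/35, a_1 = 12/5, a_2 = -33/7, so
  g(x) = -33*x^2/7 + 12*x/5 + 111/35.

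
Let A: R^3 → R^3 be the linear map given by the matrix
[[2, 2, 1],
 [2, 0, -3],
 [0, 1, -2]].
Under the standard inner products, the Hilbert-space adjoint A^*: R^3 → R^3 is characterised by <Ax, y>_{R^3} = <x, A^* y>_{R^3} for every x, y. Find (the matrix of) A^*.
A^* = A^T =
[[2, 2, 0],
 [2, 0, 1],
 [1, -3, -2]]

For real matrices with standard dot products, the defining identity <Ax, y> = <x, A^* y> gives (Ax)^T y = x^T (A^*) y, i.e. x^T A^T y = x^T (A^*) y. Since this holds for all x, y, we must have A^* = A^T. Therefore
A^* =
[[2, 2, 0],
 [2, 0, 1],
 [1, -3, -2]].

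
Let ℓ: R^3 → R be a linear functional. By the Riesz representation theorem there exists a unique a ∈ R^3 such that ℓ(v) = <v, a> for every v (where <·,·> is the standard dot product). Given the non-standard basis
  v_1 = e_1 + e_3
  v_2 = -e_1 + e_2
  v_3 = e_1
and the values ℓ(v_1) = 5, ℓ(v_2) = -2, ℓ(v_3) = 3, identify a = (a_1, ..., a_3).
a = (3, 1, 2)

Write a = (a_1, ..., a_3) in the standard basis. For each basis vector v_i, ℓ(v_i) = <v_i, a> is a linear equation in the a_j's. Collect the n equations into a matrix system V a = ℓ, where row i of V is v_i (expressed in the standard basis). Since V is invertible (lower-triangular with 1s on the diagonal, up to permutation), solve by back-substitution:
  V =
[[1, 0, 1],
 [-1, 1, 0],
 [1, 0, 0]]
  V a = (5, -2, 3)
Solving gives a = (3, 1, 2).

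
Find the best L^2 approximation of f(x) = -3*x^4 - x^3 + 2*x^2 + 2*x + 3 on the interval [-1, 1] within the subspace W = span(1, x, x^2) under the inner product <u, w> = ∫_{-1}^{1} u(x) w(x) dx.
g(x) = -4*x^2/7 + 7*x/5 + 114/35

The best approximation g ∈ W is the orthogonal projection of f onto W. Writing g = a_0 + a_1 x + a_2 x^2, the coefficients solve the normal equations G · a = b where
  G_{ij} = <φ_i, φ_j> and b_i = <f, φ_i>, with φ_0 = 1, φ_1 = x, φ_2 = x^2.
G =
  [2, 0, 2/3]
  [0, 2/3, 0]
  [2/3, 0, 2/5],
b = (92/15, 14/15, 68/35).
Solving gives a_0 = 114/35, a_1 = 7/5, a_2 = -4/7, so
  g(x) = -4*x^2/7 + 7*x/5 + 114/35.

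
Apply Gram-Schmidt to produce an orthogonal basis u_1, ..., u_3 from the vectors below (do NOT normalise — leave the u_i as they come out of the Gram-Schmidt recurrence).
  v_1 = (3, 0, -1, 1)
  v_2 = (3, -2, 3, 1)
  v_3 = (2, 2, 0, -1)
Orthogonal basis:
  u_1 = (3, 0, -1, 1)
  u_2 = (12/11, -2, 40/11, 4/11)
  u_3 = (13/17, 30/17, 15/17, -24/17)

Apply the Gram-Schmidt recurrence
  u_1 = v_1
  u_i = v_i − Σ_{j<i} ((v_i · u_j) / (u_j · u_j)) · u_j.

Step by step this gives:
  u_1 = (3, 0, -1, 1)
  u_2 = (12/11, -2, 40/11, 4/11)
  u_3 = (13/17, 30/17, 15/17, -24/17)

Orthogonality check:
  u_2 · u_1 = 0 (should be 0)
  u_3 · u_1 = 0 (should be 0)
  u_3 · u_2 = 0 (should be 0)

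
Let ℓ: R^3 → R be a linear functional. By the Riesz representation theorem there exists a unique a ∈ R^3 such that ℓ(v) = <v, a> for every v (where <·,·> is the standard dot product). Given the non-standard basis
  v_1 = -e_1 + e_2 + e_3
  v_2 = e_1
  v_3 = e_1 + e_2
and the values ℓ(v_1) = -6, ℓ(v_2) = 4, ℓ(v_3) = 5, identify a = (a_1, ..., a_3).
a = (4, 1, -3)

Write a = (a_1, ..., a_3) in the standard basis. For each basis vector v_i, ℓ(v_i) = <v_i, a> is a linear equation in the a_j's. Collect the n equations into a matrix system V a = ℓ, where row i of V is v_i (expressed in the standard basis). Since V is invertible (lower-triangular with 1s on the diagonal, up to permutation), solve by back-substitution:
  V =
[[-1, 1, 1],
 [1, 0, 0],
 [1, 1, 0]]
  V a = (-6, 4, 5)
Solving gives a = (4, 1, -3).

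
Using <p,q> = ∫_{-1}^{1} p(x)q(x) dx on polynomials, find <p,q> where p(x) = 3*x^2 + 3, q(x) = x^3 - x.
<p,q> = 0

Expand the product: p(x)·q(x) = 3*x^5 - 3*x.
∫_{-1}^{1} of each monomial x^k gives [2/(k+1) if k even, 0 if k odd]. Integrating term-by-term (or equivalently evaluating the antiderivative F(x) = x^6/2 - 3*x^2/2 at the endpoints):
  F(1) − F(−1) = -1 − (-1) = 0.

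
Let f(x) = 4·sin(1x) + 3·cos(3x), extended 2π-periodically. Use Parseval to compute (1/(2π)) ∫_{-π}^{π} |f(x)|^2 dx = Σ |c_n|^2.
Σ |c_n|^2 = 25/2

Expand |f|^2 and use orthogonality of {sin(nx), cos(mx)} on [-π, π]:
  ∫_{-π}^{π} sin(nx)^2 dx = π, ∫ cos(mx)^2 dx = π, and cross terms integrate to 0.
So ∫_{-π}^{π} f(x)^2 dx = 4^2 · π + 3^2 · π = (16 + 9)π.
Divide by 2π: (16 + 9)/2 = 25/2.
By Parseval, this equals Σ |c_n|^2.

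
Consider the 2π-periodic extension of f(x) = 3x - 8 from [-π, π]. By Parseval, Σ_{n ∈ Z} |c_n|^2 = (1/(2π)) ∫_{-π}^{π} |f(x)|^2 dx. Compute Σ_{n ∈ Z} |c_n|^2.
Σ |c_n|^2 = 3π^2 + 64

Expand and integrate term by term over [-π, π]:
  ∫ (3x)^2 dx = 9·(2π^3/3); ∫ 2·3·(-8)·x dx = 0 (odd integrand); ∫ (-8)^2 dx = 64·2π.
So (1/(2π)) ∫_{-π}^{π} (3x - 8)^2 dx = 9π^2/3 + 64 = 3π^2 + 64.
Parseval ⇒ Σ |c_n|^2 = 3π^2 + 64.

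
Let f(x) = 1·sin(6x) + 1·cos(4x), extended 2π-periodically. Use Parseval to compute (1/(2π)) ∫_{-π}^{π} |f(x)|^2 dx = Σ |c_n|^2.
Σ |c_n|^2 = 1

Expand |f|^2 and use orthogonality of {sin(nx), cos(mx)} on [-π, π]:
  ∫_{-π}^{π} sin(nx)^2 dx = π, ∫ cos(mx)^2 dx = π, and cross terms integrate to 0.
So ∫_{-π}^{π} f(x)^2 dx = 1^2 · π + 1^2 · π = (1 + 1)π.
Divide by 2π: (1 + 1)/2 = 1.
By Parseval, this equals Σ |c_n|^2.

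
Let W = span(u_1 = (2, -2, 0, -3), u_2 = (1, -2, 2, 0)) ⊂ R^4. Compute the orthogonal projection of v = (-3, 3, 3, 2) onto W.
proj_W(v) = (-77/39, 58/39, 38/39, 48/13)

Set up U = [u_1 | ... | u_2] ∈ R^(4×2). The projector onto W = col(U) is P = U (U^T U)^(-1) U^T.
Compute U^T U =
  [17, 6]
  [6, 9],
and U^T v = (-18, -3).
Solve U^T U · c = U^T v for the coefficients: c = (-16/13, 19/39). The projection is proj_W(v) = U c.
Check: (v - proj_W(v)) · u_1 = 0  (should be 0).
Check: (v - proj_W(v)) · u_2 = 0  (should be 0).
Result: proj_W(v) = (-77/39, 58/39, 38/39, 48/13).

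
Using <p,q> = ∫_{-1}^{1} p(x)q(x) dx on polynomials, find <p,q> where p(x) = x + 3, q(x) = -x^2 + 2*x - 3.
<p,q> = -56/3

Expand the product: p(x)·q(x) = -x^3 - x^2 + 3*x - 9.
∫_{-1}^{1} of each monomial x^k gives [2/(k+1) if k even, 0 if k odd]. Integrating term-by-term (or equivalently evaluating the antiderivative F(x) = -x^4/4 - x^3/3 + 3*x^2/2 - 9*x at the endpoints):
  F(1) − F(−1) = -97/12 − (127/12) = -56/3.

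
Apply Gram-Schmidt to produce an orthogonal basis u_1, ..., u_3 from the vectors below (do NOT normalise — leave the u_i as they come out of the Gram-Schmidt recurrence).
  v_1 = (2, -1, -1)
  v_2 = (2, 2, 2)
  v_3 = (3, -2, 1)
Orthogonal basis:
  u_1 = (2, -1, -1)
  u_2 = (2, 2, 2)
  u_3 = (0, -3/2, 3/2)

Apply the Gram-Schmidt recurrence
  u_1 = v_1
  u_i = v_i − Σ_{j<i} ((v_i · u_j) / (u_j · u_j)) · u_j.

Step by step this gives:
  u_1 = (2, -1, -1)
  u_2 = (2, 2, 2)
  u_3 = (0, -3/2, 3/2)

Orthogonality check:
  u_2 · u_1 = 0 (should be 0)
  u_3 · u_1 = 0 (should be 0)
  u_3 · u_2 = 0 (should be 0)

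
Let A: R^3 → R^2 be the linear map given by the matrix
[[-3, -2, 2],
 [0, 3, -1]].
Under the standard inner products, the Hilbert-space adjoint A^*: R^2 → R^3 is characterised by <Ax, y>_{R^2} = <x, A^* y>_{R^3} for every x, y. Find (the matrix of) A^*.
A^* = A^T =
[[-3, 0],
 [-2, 3],
 [2, -1]]

For real matrices with standard dot products, the defining identity <Ax, y> = <x, A^* y> gives (Ax)^T y = x^T (A^*) y, i.e. x^T A^T y = x^T (A^*) y. Since this holds for all x, y, we must have A^* = A^T. Therefore
A^* =
[[-3, 0],
 [-2, 3],
 [2, -1]].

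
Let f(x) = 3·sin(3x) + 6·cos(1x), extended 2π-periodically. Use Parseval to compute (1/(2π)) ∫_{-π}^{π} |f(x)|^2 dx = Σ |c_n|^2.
Σ |c_n|^2 = 45/2

Expand |f|^2 and use orthogonality of {sin(nx), cos(mx)} on [-π, π]:
  ∫_{-π}^{π} sin(nx)^2 dx = π, ∫ cos(mx)^2 dx = π, and cross terms integrate to 0.
So ∫_{-π}^{π} f(x)^2 dx = 3^2 · π + 6^2 · π = (9 + 36)π.
Divide by 2π: (9 + 36)/2 = 45/2.
By Parseval, this equals Σ |c_n|^2.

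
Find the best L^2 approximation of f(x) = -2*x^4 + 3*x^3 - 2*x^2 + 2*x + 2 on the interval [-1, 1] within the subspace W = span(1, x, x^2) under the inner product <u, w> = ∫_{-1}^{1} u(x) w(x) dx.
g(x) = -26*x^2/7 + 19*x/5 + 76/35

The best approximation g ∈ W is the orthogonal projection of f onto W. Writing g = a_0 + a_1 x + a_2 x^2, the coefficients solve the normal equations G · a = b where
  G_{ij} = <φ_i, φ_j> and b_i = <f, φ_i>, with φ_0 = 1, φ_1 = x, φ_2 = x^2.
G =
  [2, 0, 2/3]
  [0, 2/3, 0]
  [2/3, 0, 2/5],
b = (28/15, 38/15, -4/105).
Solving gives a_0 = 76/35, a_1 = 19/5, a_2 = -26/7, so
  g(x) = -26*x^2/7 + 19*x/5 + 76/35.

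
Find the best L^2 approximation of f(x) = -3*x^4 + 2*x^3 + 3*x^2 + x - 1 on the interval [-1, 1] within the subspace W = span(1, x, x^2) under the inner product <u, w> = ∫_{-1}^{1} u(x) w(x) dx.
g(x) = 3*x^2/7 + 11*x/5 - 26/35

The best approximation g ∈ W is the orthogonal projection of f onto W. Writing g = a_0 + a_1 x + a_2 x^2, the coefficients solve the normal equations G · a = b where
  G_{ij} = <φ_i, φ_j> and b_i = <f, φ_i>, with φ_0 = 1, φ_1 = x, φ_2 = x^2.
G =
  [2, 0, 2/3]
  [0, 2/3, 0]
  [2/3, 0, 2/5],
b = (-6/5, 22/15, -34/105).
Solving gives a_0 = -26/35, a_1 = 11/5, a_2 = 3/7, so
  g(x) = 3*x^2/7 + 11*x/5 - 26/35.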